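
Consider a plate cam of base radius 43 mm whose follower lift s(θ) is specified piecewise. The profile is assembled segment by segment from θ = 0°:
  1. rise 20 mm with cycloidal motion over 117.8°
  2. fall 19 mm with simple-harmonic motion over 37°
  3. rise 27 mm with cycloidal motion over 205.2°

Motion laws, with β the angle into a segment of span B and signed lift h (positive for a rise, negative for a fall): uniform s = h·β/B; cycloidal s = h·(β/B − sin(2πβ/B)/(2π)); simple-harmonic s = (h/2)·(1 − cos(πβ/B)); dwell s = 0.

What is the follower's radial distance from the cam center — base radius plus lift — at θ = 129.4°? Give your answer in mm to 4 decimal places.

seg 1 [0°–117.8°] cycloidal, h=20: full span → s += 20 → s = 20.0000
seg 2 [117.8°–154.8°] simple-harmonic, h=-19: θ=129.4° here. β=11.6, B=37. -19/2·(1 − cos(π·0.3135)) = -4.2473 → s = 15.7527
radial distance = base radius + s = 43 + 15.7527 = 58.7527

58.7527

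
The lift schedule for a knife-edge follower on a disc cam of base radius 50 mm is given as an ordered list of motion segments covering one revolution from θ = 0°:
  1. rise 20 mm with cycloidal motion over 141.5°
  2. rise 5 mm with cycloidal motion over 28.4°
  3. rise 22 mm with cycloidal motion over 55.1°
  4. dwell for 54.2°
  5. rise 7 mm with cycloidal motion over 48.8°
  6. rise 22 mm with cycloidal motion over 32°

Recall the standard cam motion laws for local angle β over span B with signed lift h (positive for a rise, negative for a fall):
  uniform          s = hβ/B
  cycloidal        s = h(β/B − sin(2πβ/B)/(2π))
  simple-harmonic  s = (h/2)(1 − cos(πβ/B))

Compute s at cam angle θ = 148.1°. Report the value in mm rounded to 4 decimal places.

seg 1 [0°–141.5°] cycloidal, h=20: full span → s += 20 → s = 20.0000
seg 2 [141.5°–169.9°] cycloidal, h=5: θ=148.1° here. β=6.6, B=28.4. 5·(0.2324 − sin(2π·0.2324)/(2π)) = 0.3711 → s = 20.3711

20.3711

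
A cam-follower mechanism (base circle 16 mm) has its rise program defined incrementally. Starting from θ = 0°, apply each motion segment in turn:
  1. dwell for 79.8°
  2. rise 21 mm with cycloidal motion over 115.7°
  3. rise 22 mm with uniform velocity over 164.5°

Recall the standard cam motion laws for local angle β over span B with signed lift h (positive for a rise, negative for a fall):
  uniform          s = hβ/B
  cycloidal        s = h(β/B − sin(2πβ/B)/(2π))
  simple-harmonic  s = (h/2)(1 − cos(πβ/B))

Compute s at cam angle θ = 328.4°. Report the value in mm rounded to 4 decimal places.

seg 1 [0°–79.8°] dwell: s stays 0.0000
seg 2 [79.8°–195.5°] cycloidal, h=21: full span → s += 21 → s = 21.0000
seg 3 [195.5°–360°] uniform, h=22: θ=328.4° here. β=132.9, B=164.5. 22·132.9/164.5 = 17.7739 → s = 38.7739

38.7739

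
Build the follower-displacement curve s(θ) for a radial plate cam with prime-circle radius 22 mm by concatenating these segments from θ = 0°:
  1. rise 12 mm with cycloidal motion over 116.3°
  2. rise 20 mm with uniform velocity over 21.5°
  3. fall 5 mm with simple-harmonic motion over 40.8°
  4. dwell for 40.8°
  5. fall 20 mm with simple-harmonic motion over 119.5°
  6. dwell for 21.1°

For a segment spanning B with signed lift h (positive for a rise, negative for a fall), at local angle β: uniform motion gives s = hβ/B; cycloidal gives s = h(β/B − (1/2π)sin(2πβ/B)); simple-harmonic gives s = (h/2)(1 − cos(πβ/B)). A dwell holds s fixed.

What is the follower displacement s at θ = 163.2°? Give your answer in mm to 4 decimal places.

seg 1 [0°–116.3°] cycloidal, h=12: full span → s += 12 → s = 12.0000
seg 2 [116.3°–137.8°] uniform, h=20: full span → s += 20 → s = 32.0000
seg 3 [137.8°–178.6°] simple-harmonic, h=-5: θ=163.2° here. β=25.4, B=40.8. -5/2·(1 − cos(π·0.6225)) = -3.4389 → s = 28.5611

28.5611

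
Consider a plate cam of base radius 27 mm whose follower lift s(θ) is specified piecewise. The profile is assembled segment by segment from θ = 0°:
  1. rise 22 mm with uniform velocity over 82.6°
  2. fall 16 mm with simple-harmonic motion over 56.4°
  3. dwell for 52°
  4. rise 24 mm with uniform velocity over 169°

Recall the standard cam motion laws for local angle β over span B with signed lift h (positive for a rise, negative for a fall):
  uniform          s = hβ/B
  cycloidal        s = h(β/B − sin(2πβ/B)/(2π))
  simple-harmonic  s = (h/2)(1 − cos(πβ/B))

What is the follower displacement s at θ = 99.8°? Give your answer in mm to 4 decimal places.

seg 1 [0°–82.6°] uniform, h=22: full span → s += 22 → s = 22.0000
seg 2 [82.6°–139°] simple-harmonic, h=-16: θ=99.8° here. β=17.2, B=56.4. -16/2·(1 − cos(π·0.3050)) = -3.3992 → s = 18.6008

18.6008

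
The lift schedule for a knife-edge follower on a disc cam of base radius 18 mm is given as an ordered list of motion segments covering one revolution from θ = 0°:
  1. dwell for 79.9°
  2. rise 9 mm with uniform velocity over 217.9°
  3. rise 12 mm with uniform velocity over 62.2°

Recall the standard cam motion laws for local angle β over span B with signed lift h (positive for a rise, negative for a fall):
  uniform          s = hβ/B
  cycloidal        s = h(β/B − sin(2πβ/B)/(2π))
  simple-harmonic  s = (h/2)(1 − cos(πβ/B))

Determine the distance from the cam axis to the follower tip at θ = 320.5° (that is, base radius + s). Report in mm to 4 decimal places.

seg 1 [0°–79.9°] dwell: s stays 0.0000
seg 2 [79.9°–297.8°] uniform, h=9: full span → s += 9 → s = 9.0000
seg 3 [297.8°–360°] uniform, h=12: θ=320.5° here. β=22.7, B=62.2. 12·22.7/62.2 = 4.3794 → s = 13.3794
radial distance = base radius + s = 18 + 13.3794 = 31.3794

31.3794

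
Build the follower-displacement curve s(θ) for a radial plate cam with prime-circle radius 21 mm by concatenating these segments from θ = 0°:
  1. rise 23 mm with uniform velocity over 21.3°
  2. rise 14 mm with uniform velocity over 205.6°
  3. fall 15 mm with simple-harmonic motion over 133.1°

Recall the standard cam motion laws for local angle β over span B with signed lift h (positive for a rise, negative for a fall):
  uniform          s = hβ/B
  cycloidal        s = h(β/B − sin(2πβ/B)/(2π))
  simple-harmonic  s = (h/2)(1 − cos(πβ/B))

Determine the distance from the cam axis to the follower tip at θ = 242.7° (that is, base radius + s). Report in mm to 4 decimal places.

seg 1 [0°–21.3°] uniform, h=23: full span → s += 23 → s = 23.0000
seg 2 [21.3°–226.9°] uniform, h=14: full span → s += 14 → s = 37.0000
seg 3 [226.9°–360°] simple-harmonic, h=-15: θ=242.7° here. β=15.8, B=133.1. -15/2·(1 − cos(π·0.1187)) = -0.5155 → s = 36.4845
radial distance = base radius + s = 21 + 36.4845 = 57.4845

57.4845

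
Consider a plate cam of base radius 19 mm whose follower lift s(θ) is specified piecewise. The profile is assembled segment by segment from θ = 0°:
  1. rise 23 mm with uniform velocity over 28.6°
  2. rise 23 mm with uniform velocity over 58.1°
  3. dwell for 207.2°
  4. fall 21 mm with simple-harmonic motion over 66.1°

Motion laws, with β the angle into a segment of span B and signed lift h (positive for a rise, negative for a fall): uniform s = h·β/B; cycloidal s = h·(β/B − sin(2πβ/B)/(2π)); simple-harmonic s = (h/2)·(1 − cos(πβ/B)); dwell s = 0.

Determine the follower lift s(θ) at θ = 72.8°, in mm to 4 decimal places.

seg 1 [0°–28.6°] uniform, h=23: full span → s += 23 → s = 23.0000
seg 2 [28.6°–86.7°] uniform, h=23: θ=72.8° here. β=44.2, B=58.1. 23·44.2/58.1 = 17.4974 → s = 40.4974

40.4974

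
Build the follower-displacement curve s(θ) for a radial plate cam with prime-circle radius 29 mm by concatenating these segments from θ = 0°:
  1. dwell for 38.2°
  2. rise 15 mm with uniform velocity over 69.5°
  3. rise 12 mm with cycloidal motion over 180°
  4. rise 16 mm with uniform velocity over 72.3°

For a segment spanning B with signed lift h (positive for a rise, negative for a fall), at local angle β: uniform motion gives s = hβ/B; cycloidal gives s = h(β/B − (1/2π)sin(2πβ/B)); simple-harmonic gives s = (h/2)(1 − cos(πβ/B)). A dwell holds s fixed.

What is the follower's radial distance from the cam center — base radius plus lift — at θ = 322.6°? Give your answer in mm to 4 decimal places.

seg 1 [0°–38.2°] dwell: s stays 0.0000
seg 2 [38.2°–107.7°] uniform, h=15: full span → s += 15 → s = 15.0000
seg 3 [107.7°–287.7°] cycloidal, h=12: full span → s += 12 → s = 27.0000
seg 4 [287.7°–360°] uniform, h=16: θ=322.6° here. β=34.9, B=72.3. 16·34.9/72.3 = 7.7234 → s = 34.7234
radial distance = base radius + s = 29 + 34.7234 = 63.7234

63.7234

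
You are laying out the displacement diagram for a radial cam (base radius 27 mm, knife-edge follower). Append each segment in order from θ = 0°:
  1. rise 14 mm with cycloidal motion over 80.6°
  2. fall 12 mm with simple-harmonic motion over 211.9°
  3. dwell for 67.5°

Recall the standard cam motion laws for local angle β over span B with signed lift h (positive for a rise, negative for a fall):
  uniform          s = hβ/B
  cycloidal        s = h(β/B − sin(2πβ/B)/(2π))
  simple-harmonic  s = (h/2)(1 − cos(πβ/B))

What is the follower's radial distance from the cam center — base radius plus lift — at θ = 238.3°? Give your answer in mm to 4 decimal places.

seg 1 [0°–80.6°] cycloidal, h=14: full span → s += 14 → s = 14.0000
seg 2 [80.6°–292.5°] simple-harmonic, h=-12: θ=238.3° here. β=157.7, B=211.9. -12/2·(1 − cos(π·0.7442)) = -10.1649 → s = 3.8351
radial distance = base radius + s = 27 + 3.8351 = 30.8351

30.8351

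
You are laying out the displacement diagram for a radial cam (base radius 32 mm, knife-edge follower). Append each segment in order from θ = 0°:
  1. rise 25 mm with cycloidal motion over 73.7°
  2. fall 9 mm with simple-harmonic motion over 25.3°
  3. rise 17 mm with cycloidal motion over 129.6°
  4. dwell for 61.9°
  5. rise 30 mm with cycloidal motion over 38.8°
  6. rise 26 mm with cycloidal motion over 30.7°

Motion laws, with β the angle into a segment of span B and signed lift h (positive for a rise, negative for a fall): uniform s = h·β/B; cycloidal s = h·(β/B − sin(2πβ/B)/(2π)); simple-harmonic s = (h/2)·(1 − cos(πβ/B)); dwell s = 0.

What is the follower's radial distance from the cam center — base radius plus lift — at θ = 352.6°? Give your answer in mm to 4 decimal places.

seg 1 [0°–73.7°] cycloidal, h=25: full span → s += 25 → s = 25.0000
seg 2 [73.7°–99°] simple-harmonic, h=-9: full span → s += -9 → s = 16.0000
seg 3 [99°–228.6°] cycloidal, h=17: full span → s += 17 → s = 33.0000
seg 4 [228.6°–290.5°] dwell: s stays 33.0000
seg 5 [290.5°–329.3°] cycloidal, h=30: full span → s += 30 → s = 63.0000
seg 6 [329.3°–360°] cycloidal, h=26: θ=352.6° here. β=23.3, B=30.7. 26·(0.7590 − sin(2π·0.7590)/(2π)) = 23.8644 → s = 86.8644
radial distance = base radius + s = 32 + 86.8644 = 118.8644

118.8644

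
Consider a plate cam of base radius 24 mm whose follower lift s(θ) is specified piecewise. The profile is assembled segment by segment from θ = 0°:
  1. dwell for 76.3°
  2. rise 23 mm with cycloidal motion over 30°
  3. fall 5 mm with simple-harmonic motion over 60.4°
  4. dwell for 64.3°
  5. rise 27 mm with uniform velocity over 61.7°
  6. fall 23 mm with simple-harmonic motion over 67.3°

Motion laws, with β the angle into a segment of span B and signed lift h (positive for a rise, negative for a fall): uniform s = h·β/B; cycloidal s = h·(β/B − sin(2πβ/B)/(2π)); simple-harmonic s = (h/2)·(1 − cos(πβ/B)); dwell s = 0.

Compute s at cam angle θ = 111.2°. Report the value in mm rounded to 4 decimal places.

seg 1 [0°–76.3°] dwell: s stays 0.0000
seg 2 [76.3°–106.3°] cycloidal, h=23: full span → s += 23 → s = 23.0000
seg 3 [106.3°–166.7°] simple-harmonic, h=-5: θ=111.2° here. β=4.9, B=60.4. -5/2·(1 − cos(π·0.0811)) = -0.0808 → s = 22.9192

22.9192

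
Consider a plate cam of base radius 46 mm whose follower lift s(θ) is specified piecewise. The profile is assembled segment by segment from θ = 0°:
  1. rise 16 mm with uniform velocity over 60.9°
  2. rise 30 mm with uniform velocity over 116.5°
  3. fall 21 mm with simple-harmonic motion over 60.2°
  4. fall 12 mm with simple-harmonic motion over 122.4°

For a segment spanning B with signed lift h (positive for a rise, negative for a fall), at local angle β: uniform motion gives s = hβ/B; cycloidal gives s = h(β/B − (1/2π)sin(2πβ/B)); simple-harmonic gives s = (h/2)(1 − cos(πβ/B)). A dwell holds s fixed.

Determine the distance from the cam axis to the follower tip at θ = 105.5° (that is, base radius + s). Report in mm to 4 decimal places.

seg 1 [0°–60.9°] uniform, h=16: full span → s += 16 → s = 16.0000
seg 2 [60.9°–177.4°] uniform, h=30: θ=105.5° here. β=44.6, B=116.5. 30·44.6/116.5 = 11.4850 → s = 27.4850
radial distance = base radius + s = 46 + 27.4850 = 73.4850

73.4850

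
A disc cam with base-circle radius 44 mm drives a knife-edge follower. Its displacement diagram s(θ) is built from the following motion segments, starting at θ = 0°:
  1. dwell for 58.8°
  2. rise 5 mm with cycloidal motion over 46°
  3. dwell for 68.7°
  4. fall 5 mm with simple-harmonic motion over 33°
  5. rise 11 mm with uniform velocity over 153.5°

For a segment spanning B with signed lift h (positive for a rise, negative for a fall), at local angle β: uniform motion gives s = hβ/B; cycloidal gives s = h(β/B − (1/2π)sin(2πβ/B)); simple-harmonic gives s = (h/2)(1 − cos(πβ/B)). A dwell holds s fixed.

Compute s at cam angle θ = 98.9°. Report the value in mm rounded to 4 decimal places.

seg 1 [0°–58.8°] dwell: s stays 0.0000
seg 2 [58.8°–104.8°] cycloidal, h=5: θ=98.9° here. β=40.1, B=46. 5·(0.8717 − sin(2π·0.8717)/(2π)) = 4.9328 → s = 4.9328

4.9328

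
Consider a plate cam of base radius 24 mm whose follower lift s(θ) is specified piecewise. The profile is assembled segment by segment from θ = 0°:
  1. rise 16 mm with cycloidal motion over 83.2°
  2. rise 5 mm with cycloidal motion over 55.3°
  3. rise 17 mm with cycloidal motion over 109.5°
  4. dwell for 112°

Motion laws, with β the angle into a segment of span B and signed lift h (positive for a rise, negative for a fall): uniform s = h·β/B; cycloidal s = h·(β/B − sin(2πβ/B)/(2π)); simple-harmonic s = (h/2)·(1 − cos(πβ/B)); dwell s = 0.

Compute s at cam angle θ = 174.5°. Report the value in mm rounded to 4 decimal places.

seg 1 [0°–83.2°] cycloidal, h=16: full span → s += 16 → s = 16.0000
seg 2 [83.2°–138.5°] cycloidal, h=5: full span → s += 5 → s = 21.0000
seg 3 [138.5°–248°] cycloidal, h=17: θ=174.5° here. β=36, B=109.5. 17·(0.3288 − sin(2π·0.3288)/(2π)) = 3.2081 → s = 24.2081

24.2081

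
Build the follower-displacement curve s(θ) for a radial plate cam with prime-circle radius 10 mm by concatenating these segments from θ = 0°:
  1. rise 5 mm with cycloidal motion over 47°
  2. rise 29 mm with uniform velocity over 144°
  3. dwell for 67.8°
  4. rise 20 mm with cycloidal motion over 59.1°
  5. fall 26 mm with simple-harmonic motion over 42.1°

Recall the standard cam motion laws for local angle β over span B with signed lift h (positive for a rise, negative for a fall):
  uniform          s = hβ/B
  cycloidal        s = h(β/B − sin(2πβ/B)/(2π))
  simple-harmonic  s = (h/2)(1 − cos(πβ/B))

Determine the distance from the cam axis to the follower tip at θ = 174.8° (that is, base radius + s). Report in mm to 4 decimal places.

seg 1 [0°–47°] cycloidal, h=5: full span → s += 5 → s = 5.0000
seg 2 [47°–191°] uniform, h=29: θ=174.8° here. β=127.8, B=144. 29·127.8/144 = 25.7375 → s = 30.7375
radial distance = base radius + s = 10 + 30.7375 = 40.7375

40.7375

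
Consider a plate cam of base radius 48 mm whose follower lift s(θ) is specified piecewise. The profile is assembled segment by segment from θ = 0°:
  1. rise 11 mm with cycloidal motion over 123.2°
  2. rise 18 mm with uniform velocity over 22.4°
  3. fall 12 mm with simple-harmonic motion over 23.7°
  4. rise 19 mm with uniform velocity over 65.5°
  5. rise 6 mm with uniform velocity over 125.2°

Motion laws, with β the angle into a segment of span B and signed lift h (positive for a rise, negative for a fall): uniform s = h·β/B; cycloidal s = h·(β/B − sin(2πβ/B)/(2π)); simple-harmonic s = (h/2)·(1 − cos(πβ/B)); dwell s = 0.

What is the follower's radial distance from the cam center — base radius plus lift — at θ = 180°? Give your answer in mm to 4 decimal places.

seg 1 [0°–123.2°] cycloidal, h=11: full span → s += 11 → s = 11.0000
seg 2 [123.2°–145.6°] uniform, h=18: full span → s += 18 → s = 29.0000
seg 3 [145.6°–169.3°] simple-harmonic, h=-12: full span → s += -12 → s = 17.0000
seg 4 [169.3°–234.8°] uniform, h=19: θ=180° here. β=10.7, B=65.5. 19·10.7/65.5 = 3.1038 → s = 20.1038
radial distance = base radius + s = 48 + 20.1038 = 68.1038

68.1038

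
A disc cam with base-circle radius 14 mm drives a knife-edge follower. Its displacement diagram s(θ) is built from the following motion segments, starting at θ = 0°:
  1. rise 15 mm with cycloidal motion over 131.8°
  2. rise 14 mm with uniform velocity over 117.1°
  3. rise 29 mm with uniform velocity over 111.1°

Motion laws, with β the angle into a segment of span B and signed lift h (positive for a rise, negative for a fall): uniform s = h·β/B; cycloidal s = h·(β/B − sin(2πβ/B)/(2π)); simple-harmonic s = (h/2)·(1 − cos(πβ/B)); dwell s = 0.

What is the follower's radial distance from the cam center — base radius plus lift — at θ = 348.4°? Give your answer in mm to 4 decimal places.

seg 1 [0°–131.8°] cycloidal, h=15: full span → s += 15 → s = 15.0000
seg 2 [131.8°–248.9°] uniform, h=14: full span → s += 14 → s = 29.0000
seg 3 [248.9°–360°] uniform, h=29: θ=348.4° here. β=99.5, B=111.1. 29·99.5/111.1 = 25.9721 → s = 54.9721
radial distance = base radius + s = 14 + 54.9721 = 68.9721

68.9721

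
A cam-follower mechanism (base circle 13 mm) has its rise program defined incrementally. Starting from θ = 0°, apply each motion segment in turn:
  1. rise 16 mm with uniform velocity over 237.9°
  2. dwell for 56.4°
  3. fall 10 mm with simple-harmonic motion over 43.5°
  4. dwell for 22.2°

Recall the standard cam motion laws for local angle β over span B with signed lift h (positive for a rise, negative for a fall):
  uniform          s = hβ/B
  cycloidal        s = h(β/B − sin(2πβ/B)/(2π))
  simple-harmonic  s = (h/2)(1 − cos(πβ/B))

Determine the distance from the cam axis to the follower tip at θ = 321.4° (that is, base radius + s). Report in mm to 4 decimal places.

seg 1 [0°–237.9°] uniform, h=16: full span → s += 16 → s = 16.0000
seg 2 [237.9°–294.3°] dwell: s stays 16.0000
seg 3 [294.3°–337.8°] simple-harmonic, h=-10: θ=321.4° here. β=27.1, B=43.5. -10/2·(1 − cos(π·0.6230)) = -6.8842 → s = 9.1158
radial distance = base radius + s = 13 + 9.1158 = 22.1158

22.1158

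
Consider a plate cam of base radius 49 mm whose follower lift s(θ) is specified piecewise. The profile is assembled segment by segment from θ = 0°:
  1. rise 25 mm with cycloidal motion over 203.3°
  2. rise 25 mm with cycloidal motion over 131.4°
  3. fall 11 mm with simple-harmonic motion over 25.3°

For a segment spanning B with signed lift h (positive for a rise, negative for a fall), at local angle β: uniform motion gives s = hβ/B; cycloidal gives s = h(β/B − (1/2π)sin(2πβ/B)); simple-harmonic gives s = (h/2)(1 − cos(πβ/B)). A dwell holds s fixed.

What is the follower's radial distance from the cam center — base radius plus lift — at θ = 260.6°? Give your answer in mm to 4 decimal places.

seg 1 [0°–203.3°] cycloidal, h=25: full span → s += 25 → s = 25.0000
seg 2 [203.3°–334.7°] cycloidal, h=25: θ=260.6° here. β=57.3, B=131.4. 25·(0.4361 − sin(2π·0.4361)/(2π)) = 9.3463 → s = 34.3463
radial distance = base radius + s = 49 + 34.3463 = 83.3463

83.3463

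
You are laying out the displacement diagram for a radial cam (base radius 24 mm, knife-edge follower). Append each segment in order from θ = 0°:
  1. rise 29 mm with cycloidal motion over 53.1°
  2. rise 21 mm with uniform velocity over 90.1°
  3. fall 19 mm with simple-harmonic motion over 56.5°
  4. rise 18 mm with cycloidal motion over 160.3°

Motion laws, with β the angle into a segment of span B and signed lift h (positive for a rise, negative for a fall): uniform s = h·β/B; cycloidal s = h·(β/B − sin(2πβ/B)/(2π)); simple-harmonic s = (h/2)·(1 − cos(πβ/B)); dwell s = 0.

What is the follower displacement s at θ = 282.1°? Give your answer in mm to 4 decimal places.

seg 1 [0°–53.1°] cycloidal, h=29: full span → s += 29 → s = 29.0000
seg 2 [53.1°–143.2°] uniform, h=21: full span → s += 21 → s = 50.0000
seg 3 [143.2°–199.7°] simple-harmonic, h=-19: full span → s += -19 → s = 31.0000
seg 4 [199.7°–360°] cycloidal, h=18: θ=282.1° here. β=82.4, B=160.3. 18·(0.5140 − sin(2π·0.5140)/(2π)) = 9.5050 → s = 40.5050

40.5050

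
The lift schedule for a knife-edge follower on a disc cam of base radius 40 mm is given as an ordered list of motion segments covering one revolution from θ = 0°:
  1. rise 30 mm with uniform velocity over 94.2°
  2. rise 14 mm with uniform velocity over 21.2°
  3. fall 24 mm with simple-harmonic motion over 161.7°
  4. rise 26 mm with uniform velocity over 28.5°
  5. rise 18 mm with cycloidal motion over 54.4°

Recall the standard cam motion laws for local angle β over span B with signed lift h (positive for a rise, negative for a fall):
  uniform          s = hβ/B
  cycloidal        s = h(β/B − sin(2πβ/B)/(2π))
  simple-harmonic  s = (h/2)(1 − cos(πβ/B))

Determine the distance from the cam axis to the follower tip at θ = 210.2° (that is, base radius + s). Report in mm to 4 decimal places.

seg 1 [0°–94.2°] uniform, h=30: full span → s += 30 → s = 30.0000
seg 2 [94.2°–115.4°] uniform, h=14: full span → s += 14 → s = 44.0000
seg 3 [115.4°–277.1°] simple-harmonic, h=-24: θ=210.2° here. β=94.8, B=161.7. -24/2·(1 − cos(π·0.5863)) = -15.2127 → s = 28.7873
radial distance = base radius + s = 40 + 28.7873 = 68.7873

68.7873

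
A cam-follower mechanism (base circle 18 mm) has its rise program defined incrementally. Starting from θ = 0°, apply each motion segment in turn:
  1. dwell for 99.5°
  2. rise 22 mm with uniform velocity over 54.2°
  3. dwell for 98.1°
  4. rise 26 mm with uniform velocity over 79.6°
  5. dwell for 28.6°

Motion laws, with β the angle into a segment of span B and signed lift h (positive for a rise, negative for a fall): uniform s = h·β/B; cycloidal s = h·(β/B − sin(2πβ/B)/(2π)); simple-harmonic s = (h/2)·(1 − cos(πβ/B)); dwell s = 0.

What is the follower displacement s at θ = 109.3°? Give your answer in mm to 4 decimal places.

seg 1 [0°–99.5°] dwell: s stays 0.0000
seg 2 [99.5°–153.7°] uniform, h=22: θ=109.3° here. β=9.8, B=54.2. 22·9.8/54.2 = 3.9779 → s = 3.9779

3.9779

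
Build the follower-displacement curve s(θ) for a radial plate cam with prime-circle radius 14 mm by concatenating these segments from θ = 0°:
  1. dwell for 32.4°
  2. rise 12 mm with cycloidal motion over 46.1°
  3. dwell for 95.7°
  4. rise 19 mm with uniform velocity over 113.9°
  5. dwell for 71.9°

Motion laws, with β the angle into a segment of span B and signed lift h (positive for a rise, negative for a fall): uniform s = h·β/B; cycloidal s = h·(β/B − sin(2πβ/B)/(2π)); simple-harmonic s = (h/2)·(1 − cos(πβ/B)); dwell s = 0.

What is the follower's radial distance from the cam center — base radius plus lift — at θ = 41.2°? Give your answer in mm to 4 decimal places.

seg 1 [0°–32.4°] dwell: s stays 0.0000
seg 2 [32.4°–78.5°] cycloidal, h=12: θ=41.2° here. β=8.8, B=46.1. 12·(0.1909 − sin(2π·0.1909)/(2π)) = 0.5110 → s = 0.5110
radial distance = base radius + s = 14 + 0.5110 = 14.5110

14.5110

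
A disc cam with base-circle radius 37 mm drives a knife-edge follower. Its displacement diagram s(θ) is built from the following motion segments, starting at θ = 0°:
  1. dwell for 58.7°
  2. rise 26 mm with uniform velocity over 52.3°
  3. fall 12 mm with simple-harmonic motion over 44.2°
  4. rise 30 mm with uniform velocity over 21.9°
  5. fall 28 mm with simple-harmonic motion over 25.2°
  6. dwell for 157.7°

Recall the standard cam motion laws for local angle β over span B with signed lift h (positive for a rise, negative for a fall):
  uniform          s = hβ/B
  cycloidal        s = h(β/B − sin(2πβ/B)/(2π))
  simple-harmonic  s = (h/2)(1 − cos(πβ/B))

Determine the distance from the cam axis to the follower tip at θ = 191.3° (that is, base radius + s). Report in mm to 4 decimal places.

seg 1 [0°–58.7°] dwell: s stays 0.0000
seg 2 [58.7°–111°] uniform, h=26: full span → s += 26 → s = 26.0000
seg 3 [111°–155.2°] simple-harmonic, h=-12: full span → s += -12 → s = 14.0000
seg 4 [155.2°–177.1°] uniform, h=30: full span → s += 30 → s = 44.0000
seg 5 [177.1°–202.3°] simple-harmonic, h=-28: θ=191.3° here. β=14.2, B=25.2. -28/2·(1 − cos(π·0.5635)) = -16.7740 → s = 27.2260
radial distance = base radius + s = 37 + 27.2260 = 64.2260

64.2260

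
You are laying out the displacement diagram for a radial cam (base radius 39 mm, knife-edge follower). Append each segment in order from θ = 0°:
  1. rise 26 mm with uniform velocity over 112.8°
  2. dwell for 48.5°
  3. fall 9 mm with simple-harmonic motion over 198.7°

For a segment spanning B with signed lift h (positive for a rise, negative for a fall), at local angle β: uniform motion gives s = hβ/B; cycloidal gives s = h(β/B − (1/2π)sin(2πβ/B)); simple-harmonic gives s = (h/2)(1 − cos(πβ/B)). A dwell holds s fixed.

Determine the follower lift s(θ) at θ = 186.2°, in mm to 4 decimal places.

seg 1 [0°–112.8°] uniform, h=26: full span → s += 26 → s = 26.0000
seg 2 [112.8°–161.3°] dwell: s stays 26.0000
seg 3 [161.3°–360°] simple-harmonic, h=-9: θ=186.2° here. β=24.9, B=198.7. -9/2·(1 − cos(π·0.1253)) = -0.3442 → s = 25.6558

25.6558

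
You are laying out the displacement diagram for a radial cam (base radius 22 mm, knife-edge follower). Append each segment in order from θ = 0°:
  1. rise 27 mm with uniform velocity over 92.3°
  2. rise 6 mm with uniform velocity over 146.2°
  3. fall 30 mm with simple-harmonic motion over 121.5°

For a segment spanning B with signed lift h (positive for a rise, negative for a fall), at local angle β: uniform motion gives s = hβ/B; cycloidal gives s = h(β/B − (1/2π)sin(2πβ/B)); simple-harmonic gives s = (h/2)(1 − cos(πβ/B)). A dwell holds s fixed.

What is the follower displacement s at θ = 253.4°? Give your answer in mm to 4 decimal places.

seg 1 [0°–92.3°] uniform, h=27: full span → s += 27 → s = 27.0000
seg 2 [92.3°–238.5°] uniform, h=6: full span → s += 6 → s = 33.0000
seg 3 [238.5°–360°] simple-harmonic, h=-30: θ=253.4° here. β=14.9, B=121.5. -30/2·(1 − cos(π·0.1226)) = -1.0995 → s = 31.9005

31.9005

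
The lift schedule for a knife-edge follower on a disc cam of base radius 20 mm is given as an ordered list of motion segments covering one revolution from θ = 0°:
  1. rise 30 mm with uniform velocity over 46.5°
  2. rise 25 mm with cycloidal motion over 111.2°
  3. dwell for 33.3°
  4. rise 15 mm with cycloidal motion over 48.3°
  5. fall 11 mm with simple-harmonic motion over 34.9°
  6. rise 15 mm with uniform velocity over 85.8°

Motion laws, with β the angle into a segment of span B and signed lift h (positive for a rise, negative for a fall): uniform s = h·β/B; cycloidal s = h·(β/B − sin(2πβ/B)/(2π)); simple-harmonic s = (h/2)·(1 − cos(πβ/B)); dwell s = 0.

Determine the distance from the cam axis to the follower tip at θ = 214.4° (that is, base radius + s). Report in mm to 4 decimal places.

seg 1 [0°–46.5°] uniform, h=30: full span → s += 30 → s = 30.0000
seg 2 [46.5°–157.7°] cycloidal, h=25: full span → s += 25 → s = 55.0000
seg 3 [157.7°–191°] dwell: s stays 55.0000
seg 4 [191°–239.3°] cycloidal, h=15: θ=214.4° here. β=23.4, B=48.3. 15·(0.4845 − sin(2π·0.4845)/(2π)) = 7.0345 → s = 62.0345
radial distance = base radius + s = 20 + 62.0345 = 82.0345

82.0345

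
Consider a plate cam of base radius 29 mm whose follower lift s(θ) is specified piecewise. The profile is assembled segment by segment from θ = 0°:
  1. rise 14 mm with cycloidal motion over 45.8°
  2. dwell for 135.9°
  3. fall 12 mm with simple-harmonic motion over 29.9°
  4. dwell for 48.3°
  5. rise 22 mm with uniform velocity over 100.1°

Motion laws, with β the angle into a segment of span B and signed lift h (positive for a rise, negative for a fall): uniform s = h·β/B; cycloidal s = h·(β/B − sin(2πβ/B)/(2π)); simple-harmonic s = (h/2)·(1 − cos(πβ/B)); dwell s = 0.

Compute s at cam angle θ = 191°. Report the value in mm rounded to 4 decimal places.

seg 1 [0°–45.8°] cycloidal, h=14: full span → s += 14 → s = 14.0000
seg 2 [45.8°–181.7°] dwell: s stays 14.0000
seg 3 [181.7°–211.6°] simple-harmonic, h=-12: θ=191° here. β=9.3, B=29.9. -12/2·(1 − cos(π·0.3110)) = -2.6437 → s = 11.3563

11.3563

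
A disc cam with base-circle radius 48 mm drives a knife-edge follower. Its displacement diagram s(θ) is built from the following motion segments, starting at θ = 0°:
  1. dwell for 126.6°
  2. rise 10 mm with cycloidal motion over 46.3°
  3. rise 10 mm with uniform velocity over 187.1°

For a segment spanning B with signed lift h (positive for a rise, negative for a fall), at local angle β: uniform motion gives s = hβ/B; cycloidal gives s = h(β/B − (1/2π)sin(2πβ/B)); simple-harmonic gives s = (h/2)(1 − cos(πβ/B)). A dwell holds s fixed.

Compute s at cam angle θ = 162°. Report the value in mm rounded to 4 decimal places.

seg 1 [0°–126.6°] dwell: s stays 0.0000
seg 2 [126.6°–172.9°] cycloidal, h=10: θ=162° here. β=35.4, B=46.3. 10·(0.7646 − sin(2π·0.7646)/(2π)) = 9.2307 → s = 9.2307

9.2307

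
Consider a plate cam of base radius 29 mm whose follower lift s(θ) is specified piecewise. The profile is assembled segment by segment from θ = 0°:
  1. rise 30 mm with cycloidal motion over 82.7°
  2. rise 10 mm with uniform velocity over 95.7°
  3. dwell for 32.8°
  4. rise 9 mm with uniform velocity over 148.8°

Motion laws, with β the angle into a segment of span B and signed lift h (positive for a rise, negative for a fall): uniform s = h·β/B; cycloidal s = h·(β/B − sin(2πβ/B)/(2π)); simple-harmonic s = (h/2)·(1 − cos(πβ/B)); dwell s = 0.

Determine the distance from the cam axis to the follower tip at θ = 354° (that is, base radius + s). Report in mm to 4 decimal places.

seg 1 [0°–82.7°] cycloidal, h=30: full span → s += 30 → s = 30.0000
seg 2 [82.7°–178.4°] uniform, h=10: full span → s += 10 → s = 40.0000
seg 3 [178.4°–211.2°] dwell: s stays 40.0000
seg 4 [211.2°–360°] uniform, h=9: θ=354° here. β=142.8, B=148.8. 9·142.8/148.8 = 8.6371 → s = 48.6371
radial distance = base radius + s = 29 + 48.6371 = 77.6371

77.6371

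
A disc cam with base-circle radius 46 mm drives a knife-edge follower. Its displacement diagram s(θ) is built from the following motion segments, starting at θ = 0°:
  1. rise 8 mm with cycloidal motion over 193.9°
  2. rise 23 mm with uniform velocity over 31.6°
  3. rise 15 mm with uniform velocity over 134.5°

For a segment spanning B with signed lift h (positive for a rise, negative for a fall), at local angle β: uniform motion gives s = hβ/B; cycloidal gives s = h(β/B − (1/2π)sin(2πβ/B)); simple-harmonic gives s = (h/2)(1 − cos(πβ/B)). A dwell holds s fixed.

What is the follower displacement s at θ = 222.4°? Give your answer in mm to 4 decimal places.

seg 1 [0°–193.9°] cycloidal, h=8: full span → s += 8 → s = 8.0000
seg 2 [193.9°–225.5°] uniform, h=23: θ=222.4° here. β=28.5, B=31.6. 23·28.5/31.6 = 20.7437 → s = 28.7437

28.7437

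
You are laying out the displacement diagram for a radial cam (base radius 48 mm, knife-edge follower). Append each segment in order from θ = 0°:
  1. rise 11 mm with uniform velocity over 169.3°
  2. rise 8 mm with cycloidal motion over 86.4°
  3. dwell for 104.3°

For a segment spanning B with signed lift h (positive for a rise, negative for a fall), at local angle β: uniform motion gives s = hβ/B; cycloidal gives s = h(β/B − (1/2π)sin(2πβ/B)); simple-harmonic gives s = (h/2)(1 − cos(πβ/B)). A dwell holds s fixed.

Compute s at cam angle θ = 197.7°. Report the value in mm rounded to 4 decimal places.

seg 1 [0°–169.3°] uniform, h=11: full span → s += 11 → s = 11.0000
seg 2 [169.3°–255.7°] cycloidal, h=8: θ=197.7° here. β=28.4, B=86.4. 8·(0.3287 − sin(2π·0.3287)/(2π)) = 1.5089 → s = 12.5089

12.5089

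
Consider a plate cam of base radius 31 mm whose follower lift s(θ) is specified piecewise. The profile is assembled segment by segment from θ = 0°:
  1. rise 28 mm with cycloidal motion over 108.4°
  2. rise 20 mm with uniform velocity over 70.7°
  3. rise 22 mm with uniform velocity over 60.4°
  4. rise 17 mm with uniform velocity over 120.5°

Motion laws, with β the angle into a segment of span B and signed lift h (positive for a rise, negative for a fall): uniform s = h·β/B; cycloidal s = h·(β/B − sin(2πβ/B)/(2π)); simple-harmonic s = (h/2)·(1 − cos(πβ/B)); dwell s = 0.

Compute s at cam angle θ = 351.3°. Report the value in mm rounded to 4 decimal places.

seg 1 [0°–108.4°] cycloidal, h=28: full span → s += 28 → s = 28.0000
seg 2 [108.4°–179.1°] uniform, h=20: full span → s += 20 → s = 48.0000
seg 3 [179.1°–239.5°] uniform, h=22: full span → s += 22 → s = 70.0000
seg 4 [239.5°–360°] uniform, h=17: θ=351.3° here. β=111.8, B=120.5. 17·111.8/120.5 = 15.7726 → s = 85.7726

85.7726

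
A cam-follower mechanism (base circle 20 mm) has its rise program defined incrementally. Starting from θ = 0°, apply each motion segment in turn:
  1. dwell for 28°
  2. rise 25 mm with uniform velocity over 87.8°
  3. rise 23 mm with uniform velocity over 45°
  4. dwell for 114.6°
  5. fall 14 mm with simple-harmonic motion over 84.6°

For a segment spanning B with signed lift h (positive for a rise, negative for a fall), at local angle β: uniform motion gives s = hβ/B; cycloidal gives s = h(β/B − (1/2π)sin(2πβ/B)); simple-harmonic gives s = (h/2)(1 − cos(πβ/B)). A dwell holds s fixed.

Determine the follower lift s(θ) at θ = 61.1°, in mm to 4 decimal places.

seg 1 [0°–28°] dwell: s stays 0.0000
seg 2 [28°–115.8°] uniform, h=25: θ=61.1° here. β=33.1, B=87.8. 25·33.1/87.8 = 9.4248 → s = 9.4248

9.4248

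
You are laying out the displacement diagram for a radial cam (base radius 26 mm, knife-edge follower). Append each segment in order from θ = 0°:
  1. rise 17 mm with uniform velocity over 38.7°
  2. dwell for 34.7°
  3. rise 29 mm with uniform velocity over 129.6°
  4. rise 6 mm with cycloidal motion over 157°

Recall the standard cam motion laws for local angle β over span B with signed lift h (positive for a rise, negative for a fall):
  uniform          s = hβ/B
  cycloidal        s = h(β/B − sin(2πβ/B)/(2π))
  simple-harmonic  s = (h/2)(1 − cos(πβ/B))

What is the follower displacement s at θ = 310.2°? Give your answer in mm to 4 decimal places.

seg 1 [0°–38.7°] uniform, h=17: full span → s += 17 → s = 17.0000
seg 2 [38.7°–73.4°] dwell: s stays 17.0000
seg 3 [73.4°–203°] uniform, h=29: full span → s += 29 → s = 46.0000
seg 4 [203°–360°] cycloidal, h=6: θ=310.2° here. β=107.2, B=157. 6·(0.6828 − sin(2π·0.6828)/(2π)) = 4.9679 → s = 50.9679

50.9679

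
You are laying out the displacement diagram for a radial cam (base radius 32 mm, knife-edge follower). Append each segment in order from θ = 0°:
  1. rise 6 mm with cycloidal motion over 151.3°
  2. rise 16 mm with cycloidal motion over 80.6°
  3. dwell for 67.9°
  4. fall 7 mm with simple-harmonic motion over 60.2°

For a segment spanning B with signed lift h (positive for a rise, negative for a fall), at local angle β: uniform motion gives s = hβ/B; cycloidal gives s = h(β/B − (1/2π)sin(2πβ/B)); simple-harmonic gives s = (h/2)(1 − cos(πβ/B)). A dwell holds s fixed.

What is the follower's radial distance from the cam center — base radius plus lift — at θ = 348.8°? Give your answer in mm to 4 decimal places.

seg 1 [0°–151.3°] cycloidal, h=6: full span → s += 6 → s = 6.0000
seg 2 [151.3°–231.9°] cycloidal, h=16: full span → s += 16 → s = 22.0000
seg 3 [231.9°–299.8°] dwell: s stays 22.0000
seg 4 [299.8°–360°] simple-harmonic, h=-7: θ=348.8° here. β=49, B=60.2. -7/2·(1 − cos(π·0.8140)) = -6.4190 → s = 15.5810
radial distance = base radius + s = 32 + 15.5810 = 47.5810

47.5810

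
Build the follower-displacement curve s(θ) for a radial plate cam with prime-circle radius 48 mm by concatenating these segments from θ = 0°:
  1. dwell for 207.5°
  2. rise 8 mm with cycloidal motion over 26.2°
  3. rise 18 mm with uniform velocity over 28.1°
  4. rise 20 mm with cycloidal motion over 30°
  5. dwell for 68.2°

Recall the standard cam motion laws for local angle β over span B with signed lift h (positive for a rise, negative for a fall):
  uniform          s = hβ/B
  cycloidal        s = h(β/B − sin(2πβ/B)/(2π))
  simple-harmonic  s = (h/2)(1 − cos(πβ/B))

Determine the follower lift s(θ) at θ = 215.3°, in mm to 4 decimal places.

seg 1 [0°–207.5°] dwell: s stays 0.0000
seg 2 [207.5°–233.7°] cycloidal, h=8: θ=215.3° here. β=7.8, B=26.2. 8·(0.2977 − sin(2π·0.2977)/(2π)) = 1.1652 → s = 1.1652

1.1652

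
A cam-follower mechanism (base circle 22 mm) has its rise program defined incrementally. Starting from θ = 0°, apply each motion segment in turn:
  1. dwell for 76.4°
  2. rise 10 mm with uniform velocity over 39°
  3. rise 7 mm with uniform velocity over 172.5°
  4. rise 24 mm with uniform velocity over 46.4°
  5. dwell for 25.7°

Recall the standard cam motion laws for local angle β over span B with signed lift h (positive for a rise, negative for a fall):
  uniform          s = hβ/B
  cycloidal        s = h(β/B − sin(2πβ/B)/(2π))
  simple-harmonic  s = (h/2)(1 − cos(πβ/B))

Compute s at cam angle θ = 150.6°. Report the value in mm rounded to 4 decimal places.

seg 1 [0°–76.4°] dwell: s stays 0.0000
seg 2 [76.4°–115.4°] uniform, h=10: full span → s += 10 → s = 10.0000
seg 3 [115.4°–287.9°] uniform, h=7: θ=150.6° here. β=35.2, B=172.5. 7·35.2/172.5 = 1.4284 → s = 11.4284

11.4284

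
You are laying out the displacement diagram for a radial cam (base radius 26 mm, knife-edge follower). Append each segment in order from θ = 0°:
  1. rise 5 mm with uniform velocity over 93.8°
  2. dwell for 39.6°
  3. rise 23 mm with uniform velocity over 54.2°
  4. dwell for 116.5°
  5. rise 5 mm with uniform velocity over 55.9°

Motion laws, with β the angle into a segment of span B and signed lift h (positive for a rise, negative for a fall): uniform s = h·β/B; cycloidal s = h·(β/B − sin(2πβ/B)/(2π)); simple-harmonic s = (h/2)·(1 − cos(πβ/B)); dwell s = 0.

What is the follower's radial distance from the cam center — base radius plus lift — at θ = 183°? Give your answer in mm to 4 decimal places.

seg 1 [0°–93.8°] uniform, h=5: full span → s += 5 → s = 5.0000
seg 2 [93.8°–133.4°] dwell: s stays 5.0000
seg 3 [133.4°–187.6°] uniform, h=23: θ=183° here. β=49.6, B=54.2. 23·49.6/54.2 = 21.0480 → s = 26.0480
radial distance = base radius + s = 26 + 26.0480 = 52.0480

52.0480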